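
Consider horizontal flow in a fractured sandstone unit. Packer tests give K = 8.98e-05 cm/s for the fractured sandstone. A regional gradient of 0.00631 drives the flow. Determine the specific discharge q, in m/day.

Convert K: 8.98e-05 cm/s × 864 = 0.07759 m/day.
Hydraulic gradient i = 0.00631.
Specific discharge q = K · i = 0.07759 × 0.006310 = 0.0004896 m/day.

0.000490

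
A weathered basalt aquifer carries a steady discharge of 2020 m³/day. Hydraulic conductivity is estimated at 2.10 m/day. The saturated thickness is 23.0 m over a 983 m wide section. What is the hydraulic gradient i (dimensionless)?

0.0425

Cross-sectional area A = 983 × 23.0 = 22609 m².
From Q = K·A·i, i = Q / (K·A) = 2020 / (2.100 × 22609) = 0.04255.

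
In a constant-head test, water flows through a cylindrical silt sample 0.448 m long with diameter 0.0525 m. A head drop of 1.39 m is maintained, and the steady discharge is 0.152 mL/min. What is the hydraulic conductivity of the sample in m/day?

Cross-sectional area A = π·(d/2)² = π × (0.0525/2)² = 0.002165 m².
Convert discharge: 0.152 mL/min = 2.533e-09 m³/s.
Darcy's law rearranged: K = Q·L / (A·Δh) = 2.533e-09 × 0.448 / (0.002165 × 1.39) = 3.772e-07 m/s = 0.03259 m/day.

0.0326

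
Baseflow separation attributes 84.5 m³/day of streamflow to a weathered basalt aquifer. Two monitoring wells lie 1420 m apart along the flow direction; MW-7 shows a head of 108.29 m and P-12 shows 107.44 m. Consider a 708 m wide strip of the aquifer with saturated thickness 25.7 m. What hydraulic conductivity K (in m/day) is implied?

Cross-sectional area A = 708 × 25.7 = 18196 m².
Hydraulic gradient i = (108.29 − 107.44) / 1420 = 0.85 / 1420 = 0.0005986.
From Q = K·A·i, K = Q / (A·i) = 84.5 / (18196 × 0.0005986) = 7.758 m/day.

7.76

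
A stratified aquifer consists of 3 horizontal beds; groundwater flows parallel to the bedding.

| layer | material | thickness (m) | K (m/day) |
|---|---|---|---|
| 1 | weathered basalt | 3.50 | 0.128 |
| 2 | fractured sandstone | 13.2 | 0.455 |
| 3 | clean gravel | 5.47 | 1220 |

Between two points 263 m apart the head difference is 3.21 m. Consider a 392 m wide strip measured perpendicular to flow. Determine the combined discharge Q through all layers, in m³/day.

Flow is parallel to layering, so each bed carries its own Darcy discharge and the transmissivities add.
Σ(K_i·b_i) = 0.128×3.50 + 0.455×13.2 + 1220×5.47 = 6680 m²/day.
Hydraulic gradient i = Δh / L = 3.21 / 263 = 0.01221.
Q = Σ(K_i·b_i) · W · i = 6680 × 392 × 0.01221 = 31960 m³/day.

32000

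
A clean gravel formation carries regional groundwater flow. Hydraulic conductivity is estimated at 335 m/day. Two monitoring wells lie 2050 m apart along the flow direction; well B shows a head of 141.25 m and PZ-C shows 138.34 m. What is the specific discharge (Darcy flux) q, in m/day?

Hydraulic gradient i = (141.25 − 138.34) / 2050 = 2.91 / 2050 = 0.001420.
Specific discharge q = K · i = 335.0 × 0.001420 = 0.4755 m/day.

0.476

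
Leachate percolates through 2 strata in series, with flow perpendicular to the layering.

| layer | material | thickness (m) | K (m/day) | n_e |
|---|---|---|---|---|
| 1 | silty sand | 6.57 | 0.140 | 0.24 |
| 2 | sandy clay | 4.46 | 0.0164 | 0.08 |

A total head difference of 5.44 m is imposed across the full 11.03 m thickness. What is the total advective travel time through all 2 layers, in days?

With flow normal to the layers, continuity requires the same specific discharge q through every layer.
Σ(b_i/K_i) = 6.57/0.140 + 4.46/0.0164 = 318.9 d.
q = Δh / Σ(b_i/K_i) = 5.44 / 318.9 = 0.01706 m/day.
In each layer the seepage velocity is v_i = q/n_i, so the layer transit time is t_i = b_i·n_i / q:
  layer 1 (silty sand): t_1 = 6.57 × 0.24 / 0.01706 = 92.43 d
  layer 2 (sandy clay): t_2 = 4.46 × 0.08 / 0.01706 = 20.91 d
Total t = Σ t_i = 113.3 days.

113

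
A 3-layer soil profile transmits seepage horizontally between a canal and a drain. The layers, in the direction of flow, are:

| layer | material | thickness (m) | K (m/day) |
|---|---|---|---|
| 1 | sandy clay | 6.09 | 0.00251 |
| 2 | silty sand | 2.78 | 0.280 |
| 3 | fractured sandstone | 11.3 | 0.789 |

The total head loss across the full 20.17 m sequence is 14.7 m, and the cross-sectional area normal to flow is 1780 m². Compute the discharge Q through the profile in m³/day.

10.7

Flow is perpendicular to layering, so the layers act in series and the equivalent K is the thickness-weighted harmonic mean.
Total thickness L = 6.09 + 2.78 + 11.3 = 20.17 m.
Σ(b_i/K_i) = 6.09/0.00251 + 2.78/0.280 + 11.3/0.789 = 2451 d.
K_eq = L / Σ(b_i/K_i) = 20.17 / 2451 = 0.008231 m/day.
Q = K_eq · A · (Δh/L) = 0.008231 × 1780 × (14.7/20.17) = 10.68 m³/day.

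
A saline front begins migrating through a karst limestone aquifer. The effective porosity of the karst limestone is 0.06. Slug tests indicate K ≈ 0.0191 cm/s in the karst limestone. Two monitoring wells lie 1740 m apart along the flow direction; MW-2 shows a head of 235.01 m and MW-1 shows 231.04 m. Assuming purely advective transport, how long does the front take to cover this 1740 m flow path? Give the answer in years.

Convert K: 0.0191 cm/s × 864 = 16.50 m/day.
Hydraulic gradient i = (235.01 − 231.04) / 1740 = 3.97 / 1740 = 0.002282.
Darcy flux q = K · i = 16.50 × 0.002282 = 0.03765 m/day.
Seepage velocity v = q / n_e = 0.03765 / 0.06 = 0.6275 m/day.
Travel time t = L / v = 1740 / 0.6275 = 2773 days = 7.591 years.

7.59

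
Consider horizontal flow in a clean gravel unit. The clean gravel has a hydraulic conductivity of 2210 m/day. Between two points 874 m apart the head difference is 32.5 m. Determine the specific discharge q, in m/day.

82.2

Hydraulic gradient i = Δh / L = 32.5 / 874 = 0.03719.
Specific discharge q = K · i = 2210 × 0.03719 = 82.18 m/day.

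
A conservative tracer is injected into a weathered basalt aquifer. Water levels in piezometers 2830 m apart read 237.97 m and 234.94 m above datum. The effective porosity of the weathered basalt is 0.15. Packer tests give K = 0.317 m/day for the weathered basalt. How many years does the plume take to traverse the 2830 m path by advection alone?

3420

Hydraulic gradient i = (237.97 − 234.94) / 2830 = 3.03 / 2830 = 0.001071.
Darcy flux q = K · i = 0.3170 × 0.001071 = 0.0003394 m/day.
Seepage velocity v = q / n_e = 0.0003394 / 0.15 = 0.002263 m/day.
Travel time t = L / v = 2830 / 0.002263 = 1.251e+06 days = 3424 years.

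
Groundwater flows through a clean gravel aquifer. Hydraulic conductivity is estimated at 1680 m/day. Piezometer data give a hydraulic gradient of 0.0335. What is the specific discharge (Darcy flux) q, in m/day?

56.3

Hydraulic gradient i = 0.0335.
Specific discharge q = K · i = 1680 × 0.03350 = 56.28 m/day.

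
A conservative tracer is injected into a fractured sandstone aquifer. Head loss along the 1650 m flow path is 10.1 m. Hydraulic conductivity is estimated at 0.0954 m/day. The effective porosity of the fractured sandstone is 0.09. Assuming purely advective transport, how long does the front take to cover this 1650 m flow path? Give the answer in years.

Hydraulic gradient i = Δh / L = 10.1 / 1650 = 0.006121.
Darcy flux q = K · i = 0.09540 × 0.006121 = 0.0005840 m/day.
Seepage velocity v = q / n_e = 0.0005840 / 0.09 = 0.006488 m/day.
Travel time t = L / v = 1650 / 0.006488 = 2.543e+05 days = 696.2 years.

696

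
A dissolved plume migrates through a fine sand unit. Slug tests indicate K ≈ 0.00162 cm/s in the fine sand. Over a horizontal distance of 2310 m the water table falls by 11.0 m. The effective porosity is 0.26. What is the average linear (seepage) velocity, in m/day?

Convert K: 0.00162 cm/s × 864 = 1.400 m/day.
Hydraulic gradient i = Δh / L = 11.0 / 2310 = 0.004762.
Darcy flux q = K · i = 1.400 × 0.004762 = 0.006665 m/day.
Seepage velocity v = q / n_e = 0.006665 / 0.26 = 0.02564 m/day.

0.0256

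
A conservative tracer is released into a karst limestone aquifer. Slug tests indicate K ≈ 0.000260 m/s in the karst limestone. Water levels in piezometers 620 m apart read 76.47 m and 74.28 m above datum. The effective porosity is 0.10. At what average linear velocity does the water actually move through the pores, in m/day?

0.793

Convert K: 0.000260 m/s × 86400 = 22.46 m/day.
Hydraulic gradient i = (76.47 − 74.28) / 620 = 2.19 / 620 = 0.003532.
Darcy flux q = K · i = 22.46 × 0.003532 = 0.07935 m/day.
Seepage velocity v = q / n_e = 0.07935 / 0.10 = 0.7935 m/day.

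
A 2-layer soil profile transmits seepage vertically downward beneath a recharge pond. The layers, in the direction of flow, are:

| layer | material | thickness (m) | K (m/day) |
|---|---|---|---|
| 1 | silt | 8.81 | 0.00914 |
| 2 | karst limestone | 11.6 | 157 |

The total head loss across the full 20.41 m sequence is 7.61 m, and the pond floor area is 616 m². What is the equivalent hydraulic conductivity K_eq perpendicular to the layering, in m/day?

Flow is perpendicular to layering, so the layers act in series and the equivalent K is the thickness-weighted harmonic mean.
Total thickness L = 8.81 + 11.6 = 20.41 m.
Σ(b_i/K_i) = 8.81/0.00914 + 11.6/157 = 964.0 d.
K_eq = L / Σ(b_i/K_i) = 20.41 / 964.0 = 0.02117 m/day.

0.0212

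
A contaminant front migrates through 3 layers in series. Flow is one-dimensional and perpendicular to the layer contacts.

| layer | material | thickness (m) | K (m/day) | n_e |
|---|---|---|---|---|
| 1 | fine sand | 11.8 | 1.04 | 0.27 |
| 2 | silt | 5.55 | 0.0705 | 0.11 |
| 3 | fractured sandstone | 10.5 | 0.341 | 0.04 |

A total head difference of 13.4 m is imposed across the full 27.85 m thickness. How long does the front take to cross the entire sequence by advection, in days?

With flow normal to the layers, continuity requires the same specific discharge q through every layer.
Σ(b_i/K_i) = 11.8/1.04 + 5.55/0.0705 + 10.5/0.341 = 120.9 d.
q = Δh / Σ(b_i/K_i) = 13.4 / 120.9 = 0.1109 m/day.
In each layer the seepage velocity is v_i = q/n_i, so the layer transit time is t_i = b_i·n_i / q:
  layer 1 (fine sand): t_1 = 11.8 × 0.27 / 0.1109 = 28.74 d
  layer 2 (silt): t_2 = 5.55 × 0.11 / 0.1109 = 5.506 d
  layer 3 (fractured sandstone): t_3 = 10.5 × 0.04 / 0.1109 = 3.788 d
Total t = Σ t_i = 38.03 days.

38.0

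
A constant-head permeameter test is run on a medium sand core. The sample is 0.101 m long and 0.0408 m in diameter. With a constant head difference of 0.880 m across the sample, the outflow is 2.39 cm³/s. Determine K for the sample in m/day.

18.1

Cross-sectional area A = π·(d/2)² = π × (0.0408/2)² = 0.001307 m².
Convert discharge: 2.39 cm³/s = 2.390e-06 m³/s.
Darcy's law rearranged: K = Q·L / (A·Δh) = 2.390e-06 × 0.101 / (0.001307 × 0.880) = 0.0002098 m/s = 18.13 m/day.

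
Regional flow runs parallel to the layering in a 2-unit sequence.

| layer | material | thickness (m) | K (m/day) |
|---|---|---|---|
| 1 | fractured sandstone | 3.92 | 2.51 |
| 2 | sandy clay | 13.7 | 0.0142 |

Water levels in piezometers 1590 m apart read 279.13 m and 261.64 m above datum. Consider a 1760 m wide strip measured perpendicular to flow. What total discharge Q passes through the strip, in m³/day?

194

Flow is parallel to layering, so each bed carries its own Darcy discharge and the transmissivities add.
Σ(K_i·b_i) = 2.51×3.92 + 0.0142×13.7 = 10.03 m²/day.
Hydraulic gradient i = (279.13 − 261.64) / 1590 = 17.49 / 1590 = 0.01100.
Q = Σ(K_i·b_i) · W · i = 10.03 × 1760 × 0.01100 = 194.3 m³/day.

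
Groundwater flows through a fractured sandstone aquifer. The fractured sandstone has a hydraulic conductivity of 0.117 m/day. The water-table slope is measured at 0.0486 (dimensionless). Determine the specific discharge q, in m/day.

0.00569

Hydraulic gradient i = 0.0486.
Specific discharge q = K · i = 0.1170 × 0.04860 = 0.005686 m/day.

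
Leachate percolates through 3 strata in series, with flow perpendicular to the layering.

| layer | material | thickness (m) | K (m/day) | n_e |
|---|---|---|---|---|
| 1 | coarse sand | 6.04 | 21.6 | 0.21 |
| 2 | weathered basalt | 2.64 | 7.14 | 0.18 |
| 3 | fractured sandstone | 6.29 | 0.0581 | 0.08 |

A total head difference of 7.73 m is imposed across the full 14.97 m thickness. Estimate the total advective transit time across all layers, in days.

31.7

With flow normal to the layers, continuity requires the same specific discharge q through every layer.
Σ(b_i/K_i) = 6.04/21.6 + 2.64/7.14 + 6.29/0.0581 = 108.9 d.
q = Δh / Σ(b_i/K_i) = 7.73 / 108.9 = 0.07098 m/day.
In each layer the seepage velocity is v_i = q/n_i, so the layer transit time is t_i = b_i·n_i / q:
  layer 1 (coarse sand): t_1 = 6.04 × 0.21 / 0.07098 = 17.87 d
  layer 2 (weathered basalt): t_2 = 2.64 × 0.18 / 0.07098 = 6.695 d
  layer 3 (fractured sandstone): t_3 = 6.29 × 0.08 / 0.07098 = 7.090 d
Total t = Σ t_i = 31.66 days.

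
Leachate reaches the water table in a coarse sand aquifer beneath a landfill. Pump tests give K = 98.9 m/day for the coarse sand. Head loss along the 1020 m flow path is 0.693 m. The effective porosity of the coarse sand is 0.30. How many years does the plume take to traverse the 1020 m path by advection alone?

Hydraulic gradient i = Δh / L = 0.693 / 1020 = 0.0006794.
Darcy flux q = K · i = 98.90 × 0.0006794 = 0.06719 m/day.
Seepage velocity v = q / n_e = 0.06719 / 0.30 = 0.2240 m/day.
Travel time t = L / v = 1020 / 0.2240 = 4554 days = 12.47 years.

12.5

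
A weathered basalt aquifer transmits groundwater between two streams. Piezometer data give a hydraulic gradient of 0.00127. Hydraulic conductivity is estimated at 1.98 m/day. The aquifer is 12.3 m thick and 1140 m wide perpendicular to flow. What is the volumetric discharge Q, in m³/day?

Cross-sectional area A = 1140 × 12.3 = 14022 m².
Hydraulic gradient i = 0.00127.
Darcy's law: Q = K · A · i = 1.980 × 14022 × 0.001270 = 35.26 m³/day.

35.3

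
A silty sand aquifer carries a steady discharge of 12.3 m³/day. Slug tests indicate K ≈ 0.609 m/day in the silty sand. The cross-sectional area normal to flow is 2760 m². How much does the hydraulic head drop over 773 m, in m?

From Q = K·A·i, i = Q / (K·A) = 12.3 / (0.6090 × 2760) = 0.007318.
Head loss Δh = i · L = 0.007318 × 773 = 5.657 m.

5.66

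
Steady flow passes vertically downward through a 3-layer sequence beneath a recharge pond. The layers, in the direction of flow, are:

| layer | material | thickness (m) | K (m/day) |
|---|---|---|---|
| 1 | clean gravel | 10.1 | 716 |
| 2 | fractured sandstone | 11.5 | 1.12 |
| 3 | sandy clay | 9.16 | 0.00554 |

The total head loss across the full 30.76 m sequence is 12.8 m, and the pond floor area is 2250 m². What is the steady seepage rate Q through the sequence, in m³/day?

17.3

Flow is perpendicular to layering, so the layers act in series and the equivalent K is the thickness-weighted harmonic mean.
Total thickness L = 10.1 + 11.5 + 9.16 = 30.76 m.
Σ(b_i/K_i) = 10.1/716 + 11.5/1.12 + 9.16/0.00554 = 1664 d.
K_eq = L / Σ(b_i/K_i) = 30.76 / 1664 = 0.01849 m/day.
Q = K_eq · A · (Δh/L) = 0.01849 × 2250 × (12.8/30.76) = 17.31 m³/day.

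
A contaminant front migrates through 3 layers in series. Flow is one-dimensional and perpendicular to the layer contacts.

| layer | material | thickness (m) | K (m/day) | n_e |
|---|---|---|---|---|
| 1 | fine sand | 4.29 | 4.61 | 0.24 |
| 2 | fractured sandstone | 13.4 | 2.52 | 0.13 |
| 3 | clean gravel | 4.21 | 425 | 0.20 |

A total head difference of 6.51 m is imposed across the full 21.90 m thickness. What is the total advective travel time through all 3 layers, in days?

With flow normal to the layers, continuity requires the same specific discharge q through every layer.
Σ(b_i/K_i) = 4.29/4.61 + 13.4/2.52 + 4.21/425 = 6.258 d.
q = Δh / Σ(b_i/K_i) = 6.51 / 6.258 = 1.040 m/day.
In each layer the seepage velocity is v_i = q/n_i, so the layer transit time is t_i = b_i·n_i / q:
  layer 1 (fine sand): t_1 = 4.29 × 0.24 / 1.040 = 0.9897 d
  layer 2 (fractured sandstone): t_2 = 13.4 × 0.13 / 1.040 = 1.675 d
  layer 3 (clean gravel): t_3 = 4.21 × 0.20 / 1.040 = 0.8094 d
Total t = Σ t_i = 3.474 days.

3.47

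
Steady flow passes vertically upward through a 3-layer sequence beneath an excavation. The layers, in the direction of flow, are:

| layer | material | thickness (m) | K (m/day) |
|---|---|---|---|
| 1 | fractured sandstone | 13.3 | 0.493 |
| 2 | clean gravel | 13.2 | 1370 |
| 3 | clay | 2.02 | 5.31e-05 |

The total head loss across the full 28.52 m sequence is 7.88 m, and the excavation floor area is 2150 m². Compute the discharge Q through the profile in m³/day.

Flow is perpendicular to layering, so the layers act in series and the equivalent K is the thickness-weighted harmonic mean.
Total thickness L = 13.3 + 13.2 + 2.02 = 28.52 m.
Σ(b_i/K_i) = 13.3/0.493 + 13.2/1370 + 2.02/5.31e-05 = 38068 d.
K_eq = L / Σ(b_i/K_i) = 28.52 / 38068 = 0.0007492 m/day.
Q = K_eq · A · (Δh/L) = 0.0007492 × 2150 × (7.88/28.52) = 0.4450 m³/day.

0.445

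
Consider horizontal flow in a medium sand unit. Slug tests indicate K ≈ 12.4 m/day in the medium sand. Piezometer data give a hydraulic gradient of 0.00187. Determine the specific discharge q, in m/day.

Hydraulic gradient i = 0.00187.
Specific discharge q = K · i = 12.40 × 0.001870 = 0.02319 m/day.

0.0232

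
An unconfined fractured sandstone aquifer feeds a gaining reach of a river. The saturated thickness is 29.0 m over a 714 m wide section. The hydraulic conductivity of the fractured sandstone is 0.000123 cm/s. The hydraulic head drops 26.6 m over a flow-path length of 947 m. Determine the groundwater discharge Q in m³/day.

61.8

Convert K: 0.000123 cm/s × 864 = 0.1063 m/day.
Cross-sectional area A = 714 × 29.0 = 20706 m².
Hydraulic gradient i = Δh / L = 26.6 / 947 = 0.02809.
Darcy's law: Q = K · A · i = 0.1063 × 20706 × 0.02809 = 61.81 m³/day.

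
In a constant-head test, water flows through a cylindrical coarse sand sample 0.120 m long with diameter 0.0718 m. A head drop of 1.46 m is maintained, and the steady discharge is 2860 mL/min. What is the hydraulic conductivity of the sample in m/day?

83.6

Cross-sectional area A = π·(d/2)² = π × (0.0718/2)² = 0.004049 m².
Convert discharge: 2860 mL/min = 4.767e-05 m³/s.
Darcy's law rearranged: K = Q·L / (A·Δh) = 4.767e-05 × 0.120 / (0.004049 × 1.46) = 0.0009676 m/s = 83.60 m/day.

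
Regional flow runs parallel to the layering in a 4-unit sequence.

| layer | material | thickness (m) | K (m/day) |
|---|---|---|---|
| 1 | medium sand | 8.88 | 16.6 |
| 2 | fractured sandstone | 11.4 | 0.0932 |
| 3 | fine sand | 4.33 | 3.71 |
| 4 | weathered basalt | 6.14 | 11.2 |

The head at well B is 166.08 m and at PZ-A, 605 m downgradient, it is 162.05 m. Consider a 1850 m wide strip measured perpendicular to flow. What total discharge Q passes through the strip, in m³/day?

Flow is parallel to layering, so each bed carries its own Darcy discharge and the transmissivities add.
Σ(K_i·b_i) = 16.6×8.88 + 0.0932×11.4 + 3.71×4.33 + 11.2×6.14 = 233.3 m²/day.
Hydraulic gradient i = (166.08 − 162.05) / 605 = 4.03 / 605 = 0.006661.
Q = Σ(K_i·b_i) · W · i = 233.3 × 1850 × 0.006661 = 2875 m³/day.

2880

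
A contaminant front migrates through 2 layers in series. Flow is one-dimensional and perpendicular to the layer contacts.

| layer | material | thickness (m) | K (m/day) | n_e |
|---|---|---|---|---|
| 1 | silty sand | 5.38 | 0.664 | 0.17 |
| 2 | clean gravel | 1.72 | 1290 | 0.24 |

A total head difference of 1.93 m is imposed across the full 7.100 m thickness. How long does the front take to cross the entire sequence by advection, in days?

5.57

With flow normal to the layers, continuity requires the same specific discharge q through every layer.
Σ(b_i/K_i) = 5.38/0.664 + 1.72/1290 = 8.104 d.
q = Δh / Σ(b_i/K_i) = 1.93 / 8.104 = 0.2382 m/day.
In each layer the seepage velocity is v_i = q/n_i, so the layer transit time is t_i = b_i·n_i / q:
  layer 1 (silty sand): t_1 = 5.38 × 0.17 / 0.2382 = 3.840 d
  layer 2 (clean gravel): t_2 = 1.72 × 0.24 / 0.2382 = 1.733 d
Total t = Σ t_i = 5.574 days.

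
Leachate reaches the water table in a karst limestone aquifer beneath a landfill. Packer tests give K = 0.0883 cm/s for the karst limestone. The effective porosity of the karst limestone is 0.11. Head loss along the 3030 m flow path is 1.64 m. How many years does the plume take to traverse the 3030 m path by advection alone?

Convert K: 0.0883 cm/s × 864 = 76.29 m/day.
Hydraulic gradient i = Δh / L = 1.64 / 3030 = 0.0005413.
Darcy flux q = K · i = 76.29 × 0.0005413 = 0.04129 m/day.
Seepage velocity v = q / n_e = 0.04129 / 0.11 = 0.3754 m/day.
Travel time t = L / v = 3030 / 0.3754 = 8072 days = 22.10 years.

22.1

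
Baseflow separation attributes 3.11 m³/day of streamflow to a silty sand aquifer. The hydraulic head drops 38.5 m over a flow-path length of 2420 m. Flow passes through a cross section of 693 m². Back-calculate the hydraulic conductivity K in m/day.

Hydraulic gradient i = Δh / L = 38.5 / 2420 = 0.01591.
From Q = K·A·i, K = Q / (A·i) = 3.11 / (693.0 × 0.01591) = 0.2821 m/day.

0.282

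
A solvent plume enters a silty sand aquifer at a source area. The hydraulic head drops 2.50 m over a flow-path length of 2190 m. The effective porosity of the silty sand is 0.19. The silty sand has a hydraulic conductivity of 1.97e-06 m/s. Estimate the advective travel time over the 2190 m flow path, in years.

Convert K: 1.97e-06 m/s × 86400 = 0.1702 m/day.
Hydraulic gradient i = Δh / L = 2.50 / 2190 = 0.001142.
Darcy flux q = K · i = 0.1702 × 0.001142 = 0.0001943 m/day.
Seepage velocity v = q / n_e = 0.0001943 / 0.19 = 0.001023 m/day.
Travel time t = L / v = 2190 / 0.001023 = 2.142e+06 days = 5863 years.

5860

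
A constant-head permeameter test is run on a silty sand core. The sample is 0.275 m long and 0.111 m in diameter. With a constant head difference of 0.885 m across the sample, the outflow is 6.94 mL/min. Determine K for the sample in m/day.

Cross-sectional area A = π·(d/2)² = π × (0.111/2)² = 0.009677 m².
Convert discharge: 6.94 mL/min = 1.157e-07 m³/s.
Darcy's law rearranged: K = Q·L / (A·Δh) = 1.157e-07 × 0.275 / (0.009677 × 0.885) = 3.714e-06 m/s = 0.3209 m/day.

0.321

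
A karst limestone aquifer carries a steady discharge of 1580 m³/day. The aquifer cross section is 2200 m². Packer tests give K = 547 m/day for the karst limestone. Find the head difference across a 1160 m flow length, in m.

From Q = K·A·i, i = Q / (K·A) = 1580 / (547.0 × 2200) = 0.001313.
Head loss Δh = i · L = 0.001313 × 1160 = 1.523 m.

1.52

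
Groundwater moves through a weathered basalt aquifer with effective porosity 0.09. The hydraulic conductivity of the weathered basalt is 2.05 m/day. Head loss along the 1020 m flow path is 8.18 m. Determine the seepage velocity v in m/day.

Hydraulic gradient i = Δh / L = 8.18 / 1020 = 0.008020.
Darcy flux q = K · i = 2.050 × 0.008020 = 0.01644 m/day.
Seepage velocity v = q / n_e = 0.01644 / 0.09 = 0.1827 m/day.

0.183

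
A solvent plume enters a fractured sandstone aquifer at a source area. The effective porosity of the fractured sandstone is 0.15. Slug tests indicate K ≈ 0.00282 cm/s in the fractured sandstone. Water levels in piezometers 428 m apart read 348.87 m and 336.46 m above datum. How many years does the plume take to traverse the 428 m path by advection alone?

2.49

Convert K: 0.00282 cm/s × 864 = 2.436 m/day.
Hydraulic gradient i = (348.87 − 336.46) / 428 = 12.41 / 428 = 0.02900.
Darcy flux q = K · i = 2.436 × 0.02900 = 0.07065 m/day.
Seepage velocity v = q / n_e = 0.07065 / 0.15 = 0.4710 m/day.
Travel time t = L / v = 428 / 0.4710 = 908.7 days = 2.488 years.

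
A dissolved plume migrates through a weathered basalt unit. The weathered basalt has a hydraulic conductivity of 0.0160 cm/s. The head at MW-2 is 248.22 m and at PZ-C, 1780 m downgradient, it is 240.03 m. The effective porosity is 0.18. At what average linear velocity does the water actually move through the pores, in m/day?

Convert K: 0.0160 cm/s × 864 = 13.82 m/day.
Hydraulic gradient i = (248.22 − 240.03) / 1780 = 8.19 / 1780 = 0.004601.
Darcy flux q = K · i = 13.82 × 0.004601 = 0.06361 m/day.
Seepage velocity v = q / n_e = 0.06361 / 0.18 = 0.3534 m/day.

0.353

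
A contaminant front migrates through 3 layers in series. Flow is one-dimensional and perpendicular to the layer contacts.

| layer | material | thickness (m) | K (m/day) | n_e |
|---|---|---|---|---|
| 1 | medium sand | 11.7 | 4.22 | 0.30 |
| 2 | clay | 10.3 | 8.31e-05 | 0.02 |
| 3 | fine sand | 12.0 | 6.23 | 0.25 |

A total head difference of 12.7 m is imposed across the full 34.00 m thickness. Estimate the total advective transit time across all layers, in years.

With flow normal to the layers, continuity requires the same specific discharge q through every layer.
Σ(b_i/K_i) = 11.7/4.22 + 10.3/8.31e-05 + 12.0/6.23 = 1.240e+05 d.
q = Δh / Σ(b_i/K_i) = 12.7 / 1.240e+05 = 0.0001025 m/day.
In each layer the seepage velocity is v_i = q/n_i, so the layer transit time is t_i = b_i·n_i / q:
  layer 1 (medium sand): t_1 = 11.7 × 0.30 / 0.0001025 = 34258 d
  layer 2 (clay): t_2 = 10.3 × 0.02 / 0.0001025 = 2011 d
  layer 3 (fine sand): t_3 = 12.0 × 0.25 / 0.0001025 = 29280 d
Total t = Σ t_i = 65548 days = 179.5 years.

179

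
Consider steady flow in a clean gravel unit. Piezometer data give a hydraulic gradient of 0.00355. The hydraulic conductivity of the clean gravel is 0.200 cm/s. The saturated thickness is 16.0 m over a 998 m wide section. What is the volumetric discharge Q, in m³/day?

9800

Convert K: 0.200 cm/s × 864 = 172.8 m/day.
Cross-sectional area A = 998 × 16.0 = 15968 m².
Hydraulic gradient i = 0.00355.
Darcy's law: Q = K · A · i = 172.8 × 15968 × 0.003550 = 9795 m³/day.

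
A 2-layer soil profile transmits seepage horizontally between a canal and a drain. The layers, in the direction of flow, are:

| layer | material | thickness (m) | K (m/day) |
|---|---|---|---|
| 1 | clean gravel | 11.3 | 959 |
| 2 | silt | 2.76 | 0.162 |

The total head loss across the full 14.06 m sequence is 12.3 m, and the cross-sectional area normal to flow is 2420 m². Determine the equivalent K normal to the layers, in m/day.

0.825

Flow is perpendicular to layering, so the layers act in series and the equivalent K is the thickness-weighted harmonic mean.
Total thickness L = 11.3 + 2.76 = 14.06 m.
Σ(b_i/K_i) = 11.3/959 + 2.76/0.162 = 17.05 d.
K_eq = L / Σ(b_i/K_i) = 14.06 / 17.05 = 0.8247 m/day.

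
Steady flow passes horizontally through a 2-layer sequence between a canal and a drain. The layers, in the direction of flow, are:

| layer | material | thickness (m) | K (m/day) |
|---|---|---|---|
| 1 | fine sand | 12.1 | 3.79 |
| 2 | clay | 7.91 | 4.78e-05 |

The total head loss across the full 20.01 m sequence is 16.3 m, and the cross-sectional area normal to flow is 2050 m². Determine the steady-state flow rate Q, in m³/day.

Flow is perpendicular to layering, so the layers act in series and the equivalent K is the thickness-weighted harmonic mean.
Total thickness L = 12.1 + 7.91 = 20.01 m.
Σ(b_i/K_i) = 12.1/3.79 + 7.91/4.78e-05 = 1.655e+05 d.
K_eq = L / Σ(b_i/K_i) = 20.01 / 1.655e+05 = 0.0001209 m/day.
Q = K_eq · A · (Δh/L) = 0.0001209 × 2050 × (16.3/20.01) = 0.2019 m³/day.

0.202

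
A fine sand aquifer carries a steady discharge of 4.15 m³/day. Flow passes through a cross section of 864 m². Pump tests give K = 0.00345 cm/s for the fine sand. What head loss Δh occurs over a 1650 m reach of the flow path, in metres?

Convert K: 0.00345 cm/s × 864 = 2.981 m/day.
From Q = K·A·i, i = Q / (K·A) = 4.15 / (2.981 × 864.0) = 0.001611.
Head loss Δh = i · L = 0.001611 × 1650 = 2.659 m.

2.66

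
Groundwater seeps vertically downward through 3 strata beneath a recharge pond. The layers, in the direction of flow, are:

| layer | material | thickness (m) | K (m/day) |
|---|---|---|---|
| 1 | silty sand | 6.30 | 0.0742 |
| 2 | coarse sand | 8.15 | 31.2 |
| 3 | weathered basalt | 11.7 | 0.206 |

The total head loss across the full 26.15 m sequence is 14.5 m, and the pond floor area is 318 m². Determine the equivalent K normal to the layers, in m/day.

0.184

Flow is perpendicular to layering, so the layers act in series and the equivalent K is the thickness-weighted harmonic mean.
Total thickness L = 6.30 + 8.15 + 11.7 = 26.15 m.
Σ(b_i/K_i) = 6.30/0.0742 + 8.15/31.2 + 11.7/0.206 = 142.0 d.
K_eq = L / Σ(b_i/K_i) = 26.15 / 142.0 = 0.1842 m/day.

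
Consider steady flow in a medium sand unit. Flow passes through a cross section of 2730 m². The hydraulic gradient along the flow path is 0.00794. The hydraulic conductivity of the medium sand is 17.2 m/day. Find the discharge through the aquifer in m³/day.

Hydraulic gradient i = 0.00794.
Darcy's law: Q = K · A · i = 17.20 × 2730 × 0.007940 = 372.8 m³/day.

373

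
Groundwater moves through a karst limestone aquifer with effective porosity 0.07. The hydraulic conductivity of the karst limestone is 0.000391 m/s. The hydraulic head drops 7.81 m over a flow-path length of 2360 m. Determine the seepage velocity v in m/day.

1.60

Convert K: 0.000391 m/s × 86400 = 33.78 m/day.
Hydraulic gradient i = Δh / L = 7.81 / 2360 = 0.003309.
Darcy flux q = K · i = 33.78 × 0.003309 = 0.1118 m/day.
Seepage velocity v = q / n_e = 0.1118 / 0.07 = 1.597 m/day.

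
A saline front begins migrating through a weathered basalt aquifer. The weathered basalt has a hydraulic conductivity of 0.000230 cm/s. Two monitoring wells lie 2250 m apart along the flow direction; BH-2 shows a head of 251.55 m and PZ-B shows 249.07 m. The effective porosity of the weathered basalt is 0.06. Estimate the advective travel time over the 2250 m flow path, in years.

1690

Convert K: 0.000230 cm/s × 864 = 0.1987 m/day.
Hydraulic gradient i = (251.55 − 249.07) / 2250 = 2.48 / 2250 = 0.001102.
Darcy flux q = K · i = 0.1987 × 0.001102 = 0.0002190 m/day.
Seepage velocity v = q / n_e = 0.0002190 / 0.06 = 0.003651 m/day.
Travel time t = L / v = 2250 / 0.003651 = 6.163e+05 days = 1687 years.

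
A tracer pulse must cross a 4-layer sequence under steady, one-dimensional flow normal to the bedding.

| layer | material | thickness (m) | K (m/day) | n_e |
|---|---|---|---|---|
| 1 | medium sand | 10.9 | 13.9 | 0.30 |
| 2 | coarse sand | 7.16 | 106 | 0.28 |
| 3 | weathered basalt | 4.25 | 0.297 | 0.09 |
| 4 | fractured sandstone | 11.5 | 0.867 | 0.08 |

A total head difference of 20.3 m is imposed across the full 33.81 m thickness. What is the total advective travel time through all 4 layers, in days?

With flow normal to the layers, continuity requires the same specific discharge q through every layer.
Σ(b_i/K_i) = 10.9/13.9 + 7.16/106 + 4.25/0.297 + 11.5/0.867 = 28.43 d.
q = Δh / Σ(b_i/K_i) = 20.3 / 28.43 = 0.7141 m/day.
In each layer the seepage velocity is v_i = q/n_i, so the layer transit time is t_i = b_i·n_i / q:
  layer 1 (medium sand): t_1 = 10.9 × 0.30 / 0.7141 = 4.579 d
  layer 2 (coarse sand): t_2 = 7.16 × 0.28 / 0.7141 = 2.807 d
  layer 3 (weathered basalt): t_3 = 4.25 × 0.09 / 0.7141 = 0.5356 d
  layer 4 (fractured sandstone): t_4 = 11.5 × 0.08 / 0.7141 = 1.288 d
Total t = Σ t_i = 9.210 days.

9.21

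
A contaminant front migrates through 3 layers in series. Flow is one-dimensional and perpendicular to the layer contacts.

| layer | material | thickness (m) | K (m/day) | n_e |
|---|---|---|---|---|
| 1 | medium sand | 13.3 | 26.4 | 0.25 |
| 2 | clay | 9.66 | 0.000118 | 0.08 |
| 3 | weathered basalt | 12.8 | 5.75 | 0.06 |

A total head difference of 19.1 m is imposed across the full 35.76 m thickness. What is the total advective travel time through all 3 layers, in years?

With flow normal to the layers, continuity requires the same specific discharge q through every layer.
Σ(b_i/K_i) = 13.3/26.4 + 9.66/0.000118 + 12.8/5.75 = 81867 d.
q = Δh / Σ(b_i/K_i) = 19.1 / 81867 = 0.0002333 m/day.
In each layer the seepage velocity is v_i = q/n_i, so the layer transit time is t_i = b_i·n_i / q:
  layer 1 (medium sand): t_1 = 13.3 × 0.25 / 0.0002333 = 14252 d
  layer 2 (clay): t_2 = 9.66 × 0.08 / 0.0002333 = 3312 d
  layer 3 (weathered basalt): t_3 = 12.8 × 0.06 / 0.0002333 = 3292 d
Total t = Σ t_i = 20856 days = 57.10 years.

57.1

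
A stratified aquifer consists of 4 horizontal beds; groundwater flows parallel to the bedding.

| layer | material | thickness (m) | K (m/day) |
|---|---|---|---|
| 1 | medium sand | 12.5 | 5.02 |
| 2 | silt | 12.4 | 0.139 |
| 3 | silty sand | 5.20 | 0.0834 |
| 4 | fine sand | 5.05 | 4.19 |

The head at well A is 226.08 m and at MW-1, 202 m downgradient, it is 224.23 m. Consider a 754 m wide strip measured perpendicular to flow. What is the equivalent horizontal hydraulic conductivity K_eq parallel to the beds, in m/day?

2.45

Flow is parallel to layering, so each bed carries its own Darcy discharge and the transmissivities add.
Σ(K_i·b_i) = 5.02×12.5 + 0.139×12.4 + 0.0834×5.20 + 4.19×5.05 = 86.07 m²/day.
Total thickness b = 35.15 m, so K_eq = Σ(K_i·b_i)/b = 2.449 m/day.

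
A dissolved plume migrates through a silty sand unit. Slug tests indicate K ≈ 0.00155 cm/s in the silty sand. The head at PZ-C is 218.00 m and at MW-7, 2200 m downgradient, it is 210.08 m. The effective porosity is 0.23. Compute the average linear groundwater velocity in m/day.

0.0210

Convert K: 0.00155 cm/s × 864 = 1.339 m/day.
Hydraulic gradient i = (218.00 − 210.08) / 2200 = 7.92 / 2200 = 0.003600.
Darcy flux q = K · i = 1.339 × 0.003600 = 0.004821 m/day.
Seepage velocity v = q / n_e = 0.004821 / 0.23 = 0.02096 m/day.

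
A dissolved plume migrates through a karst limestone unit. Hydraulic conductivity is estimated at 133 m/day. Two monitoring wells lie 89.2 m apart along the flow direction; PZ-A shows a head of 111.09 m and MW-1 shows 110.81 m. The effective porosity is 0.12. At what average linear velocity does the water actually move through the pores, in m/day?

Hydraulic gradient i = (111.09 − 110.81) / 89.2 = 0.28 / 89.2 = 0.003139.
Darcy flux q = K · i = 133.0 × 0.003139 = 0.4175 m/day.
Seepage velocity v = q / n_e = 0.4175 / 0.12 = 3.479 m/day.

3.48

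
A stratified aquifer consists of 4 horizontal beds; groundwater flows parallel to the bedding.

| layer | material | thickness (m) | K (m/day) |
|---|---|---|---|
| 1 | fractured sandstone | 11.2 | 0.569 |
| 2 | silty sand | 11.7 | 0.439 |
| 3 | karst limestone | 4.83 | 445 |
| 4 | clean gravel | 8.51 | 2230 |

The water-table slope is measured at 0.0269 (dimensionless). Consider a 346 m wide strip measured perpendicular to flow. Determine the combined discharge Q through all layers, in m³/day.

Flow is parallel to layering, so each bed carries its own Darcy discharge and the transmissivities add.
Σ(K_i·b_i) = 0.569×11.2 + 0.439×11.7 + 445×4.83 + 2230×8.51 = 21138 m²/day.
Hydraulic gradient i = 0.0269.
Q = Σ(K_i·b_i) · W · i = 21138 × 346 × 0.02690 = 1.967e+05 m³/day.

197000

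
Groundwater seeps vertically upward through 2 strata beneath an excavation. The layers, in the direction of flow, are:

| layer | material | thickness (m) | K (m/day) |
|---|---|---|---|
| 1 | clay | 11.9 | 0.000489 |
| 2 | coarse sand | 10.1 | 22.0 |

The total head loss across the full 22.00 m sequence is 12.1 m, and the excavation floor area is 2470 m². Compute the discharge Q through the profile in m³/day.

1.23

Flow is perpendicular to layering, so the layers act in series and the equivalent K is the thickness-weighted harmonic mean.
Total thickness L = 11.9 + 10.1 = 22.00 m.
Σ(b_i/K_i) = 11.9/0.000489 + 10.1/22.0 = 24336 d.
K_eq = L / Σ(b_i/K_i) = 22.00 / 24336 = 0.0009040 m/day.
Q = K_eq · A · (Δh/L) = 0.0009040 × 2470 × (12.1/22.00) = 1.228 m³/day.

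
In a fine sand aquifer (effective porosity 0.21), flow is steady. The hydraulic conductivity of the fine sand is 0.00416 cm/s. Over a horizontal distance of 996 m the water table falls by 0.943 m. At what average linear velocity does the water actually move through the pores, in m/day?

Convert K: 0.00416 cm/s × 864 = 3.594 m/day.
Hydraulic gradient i = Δh / L = 0.943 / 996 = 0.0009468.
Darcy flux q = K · i = 3.594 × 0.0009468 = 0.003403 m/day.
Seepage velocity v = q / n_e = 0.003403 / 0.21 = 0.01620 m/day.

0.0162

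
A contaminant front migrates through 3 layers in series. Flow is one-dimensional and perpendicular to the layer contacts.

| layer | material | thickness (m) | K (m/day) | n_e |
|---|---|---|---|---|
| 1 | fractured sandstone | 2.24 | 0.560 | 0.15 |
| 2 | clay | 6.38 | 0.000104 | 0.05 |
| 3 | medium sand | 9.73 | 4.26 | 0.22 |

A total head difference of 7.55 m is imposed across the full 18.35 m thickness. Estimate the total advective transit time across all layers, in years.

62.2

With flow normal to the layers, continuity requires the same specific discharge q through every layer.
Σ(b_i/K_i) = 2.24/0.560 + 6.38/0.000104 + 9.73/4.26 = 61352 d.
q = Δh / Σ(b_i/K_i) = 7.55 / 61352 = 0.0001231 m/day.
In each layer the seepage velocity is v_i = q/n_i, so the layer transit time is t_i = b_i·n_i / q:
  layer 1 (fractured sandstone): t_1 = 2.24 × 0.15 / 0.0001231 = 2730 d
  layer 2 (clay): t_2 = 6.38 × 0.05 / 0.0001231 = 2592 d
  layer 3 (medium sand): t_3 = 9.73 × 0.22 / 0.0001231 = 17395 d
Total t = Σ t_i = 22717 days = 62.20 years.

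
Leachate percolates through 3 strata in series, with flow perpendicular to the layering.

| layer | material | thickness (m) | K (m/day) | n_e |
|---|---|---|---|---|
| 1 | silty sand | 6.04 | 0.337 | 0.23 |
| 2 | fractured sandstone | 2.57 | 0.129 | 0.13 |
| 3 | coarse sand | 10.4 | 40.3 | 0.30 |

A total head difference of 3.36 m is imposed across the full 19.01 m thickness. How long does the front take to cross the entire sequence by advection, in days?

With flow normal to the layers, continuity requires the same specific discharge q through every layer.
Σ(b_i/K_i) = 6.04/0.337 + 2.57/0.129 + 10.4/40.3 = 38.10 d.
q = Δh / Σ(b_i/K_i) = 3.36 / 38.10 = 0.08818 m/day.
In each layer the seepage velocity is v_i = q/n_i, so the layer transit time is t_i = b_i·n_i / q:
  layer 1 (silty sand): t_1 = 6.04 × 0.23 / 0.08818 = 15.75 d
  layer 2 (fractured sandstone): t_2 = 2.57 × 0.13 / 0.08818 = 3.789 d
  layer 3 (coarse sand): t_3 = 10.4 × 0.30 / 0.08818 = 35.38 d
Total t = Σ t_i = 54.92 days.

54.9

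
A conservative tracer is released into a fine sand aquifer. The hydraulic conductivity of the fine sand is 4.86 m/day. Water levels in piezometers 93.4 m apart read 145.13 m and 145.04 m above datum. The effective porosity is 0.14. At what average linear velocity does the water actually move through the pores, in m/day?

Hydraulic gradient i = (145.13 − 145.04) / 93.4 = 0.09 / 93.4 = 0.0009636.
Darcy flux q = K · i = 4.860 × 0.0009636 = 0.004683 m/day.
Seepage velocity v = q / n_e = 0.004683 / 0.14 = 0.03345 m/day.

0.0335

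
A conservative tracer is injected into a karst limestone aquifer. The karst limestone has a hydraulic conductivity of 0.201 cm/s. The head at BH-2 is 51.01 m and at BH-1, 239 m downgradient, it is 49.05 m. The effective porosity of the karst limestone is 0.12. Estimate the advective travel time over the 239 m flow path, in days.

20.1

Convert K: 0.201 cm/s × 864 = 173.7 m/day.
Hydraulic gradient i = (51.01 − 49.05) / 239 = 1.96 / 239 = 0.008201.
Darcy flux q = K · i = 173.7 × 0.008201 = 1.424 m/day.
Seepage velocity v = q / n_e = 1.424 / 0.12 = 11.87 m/day.
Travel time t = L / v = 239 / 11.87 = 20.14 days.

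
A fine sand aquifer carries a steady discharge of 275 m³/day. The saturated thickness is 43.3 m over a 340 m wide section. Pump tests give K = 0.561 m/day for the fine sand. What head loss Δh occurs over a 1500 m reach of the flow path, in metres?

Cross-sectional area A = 340 × 43.3 = 14722 m².
From Q = K·A·i, i = Q / (K·A) = 275 / (0.5610 × 14722) = 0.03330.
Head loss Δh = i · L = 0.03330 × 1500 = 49.95 m.

49.9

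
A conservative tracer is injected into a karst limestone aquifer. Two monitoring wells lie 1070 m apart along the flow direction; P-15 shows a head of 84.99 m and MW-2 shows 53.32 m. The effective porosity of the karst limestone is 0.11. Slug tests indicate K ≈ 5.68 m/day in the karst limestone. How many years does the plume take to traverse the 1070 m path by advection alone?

Hydraulic gradient i = (84.99 − 53.32) / 1070 = 31.67 / 1070 = 0.02960.
Darcy flux q = K · i = 5.680 × 0.02960 = 0.1681 m/day.
Seepage velocity v = q / n_e = 0.1681 / 0.11 = 1.528 m/day.
Travel time t = L / v = 1070 / 1.528 = 700.1 days = 1.917 years.

1.92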